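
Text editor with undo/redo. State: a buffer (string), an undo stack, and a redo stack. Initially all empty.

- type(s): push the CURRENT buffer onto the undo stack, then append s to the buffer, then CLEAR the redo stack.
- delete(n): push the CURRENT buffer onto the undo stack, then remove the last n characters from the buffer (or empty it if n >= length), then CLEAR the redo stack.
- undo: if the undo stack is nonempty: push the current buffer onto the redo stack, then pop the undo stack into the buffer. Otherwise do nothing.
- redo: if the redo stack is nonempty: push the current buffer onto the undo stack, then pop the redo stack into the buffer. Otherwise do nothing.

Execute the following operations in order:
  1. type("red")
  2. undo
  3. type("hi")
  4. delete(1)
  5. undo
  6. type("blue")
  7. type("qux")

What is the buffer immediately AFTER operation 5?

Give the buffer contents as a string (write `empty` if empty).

Answer: hi

Derivation:
After op 1 (type): buf='red' undo_depth=1 redo_depth=0
After op 2 (undo): buf='(empty)' undo_depth=0 redo_depth=1
After op 3 (type): buf='hi' undo_depth=1 redo_depth=0
After op 4 (delete): buf='h' undo_depth=2 redo_depth=0
After op 5 (undo): buf='hi' undo_depth=1 redo_depth=1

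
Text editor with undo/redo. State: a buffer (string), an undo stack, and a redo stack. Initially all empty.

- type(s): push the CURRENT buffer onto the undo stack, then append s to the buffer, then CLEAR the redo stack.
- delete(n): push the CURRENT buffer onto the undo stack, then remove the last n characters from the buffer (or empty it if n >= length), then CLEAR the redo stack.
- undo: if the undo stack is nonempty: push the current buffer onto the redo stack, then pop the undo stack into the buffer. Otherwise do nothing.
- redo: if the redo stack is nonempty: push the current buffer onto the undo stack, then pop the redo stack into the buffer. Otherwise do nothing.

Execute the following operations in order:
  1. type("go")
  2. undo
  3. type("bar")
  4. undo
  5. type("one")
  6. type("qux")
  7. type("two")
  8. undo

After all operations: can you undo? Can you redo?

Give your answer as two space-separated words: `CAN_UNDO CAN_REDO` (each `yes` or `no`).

Answer: yes yes

Derivation:
After op 1 (type): buf='go' undo_depth=1 redo_depth=0
After op 2 (undo): buf='(empty)' undo_depth=0 redo_depth=1
After op 3 (type): buf='bar' undo_depth=1 redo_depth=0
After op 4 (undo): buf='(empty)' undo_depth=0 redo_depth=1
After op 5 (type): buf='one' undo_depth=1 redo_depth=0
After op 6 (type): buf='onequx' undo_depth=2 redo_depth=0
After op 7 (type): buf='onequxtwo' undo_depth=3 redo_depth=0
After op 8 (undo): buf='onequx' undo_depth=2 redo_depth=1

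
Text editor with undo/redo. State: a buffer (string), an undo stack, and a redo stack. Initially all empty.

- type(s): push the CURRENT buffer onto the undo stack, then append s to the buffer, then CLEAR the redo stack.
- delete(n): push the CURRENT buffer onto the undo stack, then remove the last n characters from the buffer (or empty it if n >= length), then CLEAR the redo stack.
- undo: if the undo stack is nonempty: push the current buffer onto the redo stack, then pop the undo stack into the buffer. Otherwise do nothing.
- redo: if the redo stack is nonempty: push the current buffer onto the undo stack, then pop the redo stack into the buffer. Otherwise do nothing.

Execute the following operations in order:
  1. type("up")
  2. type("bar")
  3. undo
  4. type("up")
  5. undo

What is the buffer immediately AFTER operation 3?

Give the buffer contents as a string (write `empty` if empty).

After op 1 (type): buf='up' undo_depth=1 redo_depth=0
After op 2 (type): buf='upbar' undo_depth=2 redo_depth=0
After op 3 (undo): buf='up' undo_depth=1 redo_depth=1

Answer: up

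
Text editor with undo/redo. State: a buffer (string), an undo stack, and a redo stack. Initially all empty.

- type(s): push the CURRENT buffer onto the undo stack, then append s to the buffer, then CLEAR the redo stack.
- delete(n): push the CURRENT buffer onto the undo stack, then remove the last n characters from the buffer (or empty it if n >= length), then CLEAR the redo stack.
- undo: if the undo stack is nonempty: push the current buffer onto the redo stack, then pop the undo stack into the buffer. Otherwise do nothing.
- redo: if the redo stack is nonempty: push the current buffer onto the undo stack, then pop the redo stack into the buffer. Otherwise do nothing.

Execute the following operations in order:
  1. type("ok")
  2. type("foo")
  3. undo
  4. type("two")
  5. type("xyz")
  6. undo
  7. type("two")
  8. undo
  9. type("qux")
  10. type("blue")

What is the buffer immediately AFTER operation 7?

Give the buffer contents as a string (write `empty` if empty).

After op 1 (type): buf='ok' undo_depth=1 redo_depth=0
After op 2 (type): buf='okfoo' undo_depth=2 redo_depth=0
After op 3 (undo): buf='ok' undo_depth=1 redo_depth=1
After op 4 (type): buf='oktwo' undo_depth=2 redo_depth=0
After op 5 (type): buf='oktwoxyz' undo_depth=3 redo_depth=0
After op 6 (undo): buf='oktwo' undo_depth=2 redo_depth=1
After op 7 (type): buf='oktwotwo' undo_depth=3 redo_depth=0

Answer: oktwotwo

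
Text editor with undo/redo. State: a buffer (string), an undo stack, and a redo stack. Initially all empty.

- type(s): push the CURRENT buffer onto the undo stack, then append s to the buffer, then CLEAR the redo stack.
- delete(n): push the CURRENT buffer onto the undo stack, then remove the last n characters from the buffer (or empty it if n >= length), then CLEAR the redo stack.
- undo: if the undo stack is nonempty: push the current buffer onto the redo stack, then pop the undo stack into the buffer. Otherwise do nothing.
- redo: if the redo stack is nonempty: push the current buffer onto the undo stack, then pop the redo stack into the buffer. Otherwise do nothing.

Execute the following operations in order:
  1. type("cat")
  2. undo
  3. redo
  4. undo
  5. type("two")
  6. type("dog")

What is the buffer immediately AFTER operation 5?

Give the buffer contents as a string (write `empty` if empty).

Answer: two

Derivation:
After op 1 (type): buf='cat' undo_depth=1 redo_depth=0
After op 2 (undo): buf='(empty)' undo_depth=0 redo_depth=1
After op 3 (redo): buf='cat' undo_depth=1 redo_depth=0
After op 4 (undo): buf='(empty)' undo_depth=0 redo_depth=1
After op 5 (type): buf='two' undo_depth=1 redo_depth=0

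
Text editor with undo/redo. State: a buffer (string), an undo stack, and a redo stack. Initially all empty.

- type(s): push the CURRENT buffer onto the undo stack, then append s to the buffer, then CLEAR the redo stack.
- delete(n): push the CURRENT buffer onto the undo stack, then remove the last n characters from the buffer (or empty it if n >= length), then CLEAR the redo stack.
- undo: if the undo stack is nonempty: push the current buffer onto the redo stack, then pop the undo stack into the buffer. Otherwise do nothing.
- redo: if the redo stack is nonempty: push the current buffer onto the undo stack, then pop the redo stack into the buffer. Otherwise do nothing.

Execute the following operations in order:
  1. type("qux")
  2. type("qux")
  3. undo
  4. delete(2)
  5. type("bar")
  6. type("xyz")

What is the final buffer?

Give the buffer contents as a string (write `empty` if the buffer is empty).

After op 1 (type): buf='qux' undo_depth=1 redo_depth=0
After op 2 (type): buf='quxqux' undo_depth=2 redo_depth=0
After op 3 (undo): buf='qux' undo_depth=1 redo_depth=1
After op 4 (delete): buf='q' undo_depth=2 redo_depth=0
After op 5 (type): buf='qbar' undo_depth=3 redo_depth=0
After op 6 (type): buf='qbarxyz' undo_depth=4 redo_depth=0

Answer: qbarxyz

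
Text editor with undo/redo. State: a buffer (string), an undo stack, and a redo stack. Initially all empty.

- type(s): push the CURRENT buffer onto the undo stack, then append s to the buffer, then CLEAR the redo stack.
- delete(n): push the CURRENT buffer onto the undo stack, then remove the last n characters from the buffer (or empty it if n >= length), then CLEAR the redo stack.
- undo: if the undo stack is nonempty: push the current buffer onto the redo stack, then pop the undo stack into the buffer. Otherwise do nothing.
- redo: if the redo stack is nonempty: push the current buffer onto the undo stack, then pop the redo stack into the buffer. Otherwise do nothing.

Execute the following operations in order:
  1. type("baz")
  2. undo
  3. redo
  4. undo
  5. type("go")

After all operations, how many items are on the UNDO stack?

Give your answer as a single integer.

Answer: 1

Derivation:
After op 1 (type): buf='baz' undo_depth=1 redo_depth=0
After op 2 (undo): buf='(empty)' undo_depth=0 redo_depth=1
After op 3 (redo): buf='baz' undo_depth=1 redo_depth=0
After op 4 (undo): buf='(empty)' undo_depth=0 redo_depth=1
After op 5 (type): buf='go' undo_depth=1 redo_depth=0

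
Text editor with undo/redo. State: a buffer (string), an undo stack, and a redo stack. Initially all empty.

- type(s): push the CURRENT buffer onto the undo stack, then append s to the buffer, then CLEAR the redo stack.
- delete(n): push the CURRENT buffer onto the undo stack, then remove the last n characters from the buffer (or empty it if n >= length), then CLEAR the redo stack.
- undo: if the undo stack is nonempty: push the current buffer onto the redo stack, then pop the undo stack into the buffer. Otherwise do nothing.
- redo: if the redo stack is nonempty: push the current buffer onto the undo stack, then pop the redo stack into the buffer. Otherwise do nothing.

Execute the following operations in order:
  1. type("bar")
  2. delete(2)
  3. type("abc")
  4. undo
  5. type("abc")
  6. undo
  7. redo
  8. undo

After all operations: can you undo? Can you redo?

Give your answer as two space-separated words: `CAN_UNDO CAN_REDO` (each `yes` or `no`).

Answer: yes yes

Derivation:
After op 1 (type): buf='bar' undo_depth=1 redo_depth=0
After op 2 (delete): buf='b' undo_depth=2 redo_depth=0
After op 3 (type): buf='babc' undo_depth=3 redo_depth=0
After op 4 (undo): buf='b' undo_depth=2 redo_depth=1
After op 5 (type): buf='babc' undo_depth=3 redo_depth=0
After op 6 (undo): buf='b' undo_depth=2 redo_depth=1
After op 7 (redo): buf='babc' undo_depth=3 redo_depth=0
After op 8 (undo): buf='b' undo_depth=2 redo_depth=1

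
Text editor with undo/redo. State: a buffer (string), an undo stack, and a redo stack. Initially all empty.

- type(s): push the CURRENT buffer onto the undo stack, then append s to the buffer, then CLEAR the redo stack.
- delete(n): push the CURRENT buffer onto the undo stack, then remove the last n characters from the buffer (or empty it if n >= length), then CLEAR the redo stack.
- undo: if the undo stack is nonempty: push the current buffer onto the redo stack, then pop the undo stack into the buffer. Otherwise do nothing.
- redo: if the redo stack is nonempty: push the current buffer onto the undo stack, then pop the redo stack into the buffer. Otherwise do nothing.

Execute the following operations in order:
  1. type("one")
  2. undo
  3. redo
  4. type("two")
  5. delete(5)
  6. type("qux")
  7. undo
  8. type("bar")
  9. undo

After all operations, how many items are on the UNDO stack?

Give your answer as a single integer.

After op 1 (type): buf='one' undo_depth=1 redo_depth=0
After op 2 (undo): buf='(empty)' undo_depth=0 redo_depth=1
After op 3 (redo): buf='one' undo_depth=1 redo_depth=0
After op 4 (type): buf='onetwo' undo_depth=2 redo_depth=0
After op 5 (delete): buf='o' undo_depth=3 redo_depth=0
After op 6 (type): buf='oqux' undo_depth=4 redo_depth=0
After op 7 (undo): buf='o' undo_depth=3 redo_depth=1
After op 8 (type): buf='obar' undo_depth=4 redo_depth=0
After op 9 (undo): buf='o' undo_depth=3 redo_depth=1

Answer: 3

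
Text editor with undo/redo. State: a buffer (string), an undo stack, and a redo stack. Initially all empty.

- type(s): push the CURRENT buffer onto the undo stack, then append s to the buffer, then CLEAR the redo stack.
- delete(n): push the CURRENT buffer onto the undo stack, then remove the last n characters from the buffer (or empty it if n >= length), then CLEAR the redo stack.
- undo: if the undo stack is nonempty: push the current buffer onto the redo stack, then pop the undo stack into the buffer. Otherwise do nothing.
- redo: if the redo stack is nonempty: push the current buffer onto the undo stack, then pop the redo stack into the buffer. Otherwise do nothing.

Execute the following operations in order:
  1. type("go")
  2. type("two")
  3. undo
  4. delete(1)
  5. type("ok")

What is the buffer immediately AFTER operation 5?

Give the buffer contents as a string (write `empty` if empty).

Answer: gok

Derivation:
After op 1 (type): buf='go' undo_depth=1 redo_depth=0
After op 2 (type): buf='gotwo' undo_depth=2 redo_depth=0
After op 3 (undo): buf='go' undo_depth=1 redo_depth=1
After op 4 (delete): buf='g' undo_depth=2 redo_depth=0
After op 5 (type): buf='gok' undo_depth=3 redo_depth=0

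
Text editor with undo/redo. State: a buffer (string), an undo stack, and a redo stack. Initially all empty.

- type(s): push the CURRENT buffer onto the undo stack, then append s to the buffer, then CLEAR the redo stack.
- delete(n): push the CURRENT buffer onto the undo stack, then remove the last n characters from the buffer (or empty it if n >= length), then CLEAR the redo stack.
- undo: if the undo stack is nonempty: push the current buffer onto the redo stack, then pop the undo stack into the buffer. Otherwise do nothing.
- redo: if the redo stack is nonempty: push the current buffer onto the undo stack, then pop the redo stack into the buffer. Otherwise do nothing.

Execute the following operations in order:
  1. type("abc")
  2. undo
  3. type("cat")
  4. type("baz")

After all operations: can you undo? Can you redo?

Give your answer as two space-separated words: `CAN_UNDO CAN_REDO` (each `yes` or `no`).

After op 1 (type): buf='abc' undo_depth=1 redo_depth=0
After op 2 (undo): buf='(empty)' undo_depth=0 redo_depth=1
After op 3 (type): buf='cat' undo_depth=1 redo_depth=0
After op 4 (type): buf='catbaz' undo_depth=2 redo_depth=0

Answer: yes no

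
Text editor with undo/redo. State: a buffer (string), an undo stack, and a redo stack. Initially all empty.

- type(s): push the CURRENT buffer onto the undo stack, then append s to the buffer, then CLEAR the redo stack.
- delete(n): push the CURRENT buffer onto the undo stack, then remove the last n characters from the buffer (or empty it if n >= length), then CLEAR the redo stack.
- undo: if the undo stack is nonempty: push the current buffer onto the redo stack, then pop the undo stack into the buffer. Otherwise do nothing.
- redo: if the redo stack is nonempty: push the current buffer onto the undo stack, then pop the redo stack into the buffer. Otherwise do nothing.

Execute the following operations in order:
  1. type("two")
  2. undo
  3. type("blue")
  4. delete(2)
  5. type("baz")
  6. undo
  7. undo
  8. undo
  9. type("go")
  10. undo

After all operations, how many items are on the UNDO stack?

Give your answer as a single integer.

After op 1 (type): buf='two' undo_depth=1 redo_depth=0
After op 2 (undo): buf='(empty)' undo_depth=0 redo_depth=1
After op 3 (type): buf='blue' undo_depth=1 redo_depth=0
After op 4 (delete): buf='bl' undo_depth=2 redo_depth=0
After op 5 (type): buf='blbaz' undo_depth=3 redo_depth=0
After op 6 (undo): buf='bl' undo_depth=2 redo_depth=1
After op 7 (undo): buf='blue' undo_depth=1 redo_depth=2
After op 8 (undo): buf='(empty)' undo_depth=0 redo_depth=3
After op 9 (type): buf='go' undo_depth=1 redo_depth=0
After op 10 (undo): buf='(empty)' undo_depth=0 redo_depth=1

Answer: 0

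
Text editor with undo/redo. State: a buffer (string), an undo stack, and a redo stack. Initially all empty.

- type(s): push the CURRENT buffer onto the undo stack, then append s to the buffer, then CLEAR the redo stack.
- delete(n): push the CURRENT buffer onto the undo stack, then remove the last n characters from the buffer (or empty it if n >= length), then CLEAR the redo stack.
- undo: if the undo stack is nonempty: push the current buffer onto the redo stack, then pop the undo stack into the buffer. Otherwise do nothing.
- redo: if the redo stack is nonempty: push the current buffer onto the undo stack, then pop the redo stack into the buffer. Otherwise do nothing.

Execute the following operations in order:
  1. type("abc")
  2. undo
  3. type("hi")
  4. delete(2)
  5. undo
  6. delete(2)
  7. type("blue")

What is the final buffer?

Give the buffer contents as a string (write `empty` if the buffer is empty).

After op 1 (type): buf='abc' undo_depth=1 redo_depth=0
After op 2 (undo): buf='(empty)' undo_depth=0 redo_depth=1
After op 3 (type): buf='hi' undo_depth=1 redo_depth=0
After op 4 (delete): buf='(empty)' undo_depth=2 redo_depth=0
After op 5 (undo): buf='hi' undo_depth=1 redo_depth=1
After op 6 (delete): buf='(empty)' undo_depth=2 redo_depth=0
After op 7 (type): buf='blue' undo_depth=3 redo_depth=0

Answer: blue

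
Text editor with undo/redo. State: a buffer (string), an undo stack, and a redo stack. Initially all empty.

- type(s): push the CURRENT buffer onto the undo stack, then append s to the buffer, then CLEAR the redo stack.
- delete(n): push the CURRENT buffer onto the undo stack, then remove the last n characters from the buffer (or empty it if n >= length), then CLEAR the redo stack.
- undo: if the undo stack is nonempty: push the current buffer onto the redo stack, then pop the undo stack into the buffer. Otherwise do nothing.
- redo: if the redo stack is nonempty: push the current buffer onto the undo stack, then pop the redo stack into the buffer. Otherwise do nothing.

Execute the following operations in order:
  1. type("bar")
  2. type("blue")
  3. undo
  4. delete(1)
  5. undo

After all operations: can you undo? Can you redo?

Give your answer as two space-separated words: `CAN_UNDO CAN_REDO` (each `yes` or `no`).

After op 1 (type): buf='bar' undo_depth=1 redo_depth=0
After op 2 (type): buf='barblue' undo_depth=2 redo_depth=0
After op 3 (undo): buf='bar' undo_depth=1 redo_depth=1
After op 4 (delete): buf='ba' undo_depth=2 redo_depth=0
After op 5 (undo): buf='bar' undo_depth=1 redo_depth=1

Answer: yes yes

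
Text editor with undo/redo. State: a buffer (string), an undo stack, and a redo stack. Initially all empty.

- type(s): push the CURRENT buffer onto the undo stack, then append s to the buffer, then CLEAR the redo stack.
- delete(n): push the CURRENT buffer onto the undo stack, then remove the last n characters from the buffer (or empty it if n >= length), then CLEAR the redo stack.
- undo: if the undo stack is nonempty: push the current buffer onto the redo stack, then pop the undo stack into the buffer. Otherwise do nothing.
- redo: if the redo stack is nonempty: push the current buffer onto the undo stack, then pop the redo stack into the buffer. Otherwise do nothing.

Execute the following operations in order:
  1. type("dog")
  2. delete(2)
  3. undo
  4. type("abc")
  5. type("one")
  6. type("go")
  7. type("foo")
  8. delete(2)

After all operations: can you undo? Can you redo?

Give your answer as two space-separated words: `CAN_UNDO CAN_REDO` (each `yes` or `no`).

After op 1 (type): buf='dog' undo_depth=1 redo_depth=0
After op 2 (delete): buf='d' undo_depth=2 redo_depth=0
After op 3 (undo): buf='dog' undo_depth=1 redo_depth=1
After op 4 (type): buf='dogabc' undo_depth=2 redo_depth=0
After op 5 (type): buf='dogabcone' undo_depth=3 redo_depth=0
After op 6 (type): buf='dogabconego' undo_depth=4 redo_depth=0
After op 7 (type): buf='dogabconegofoo' undo_depth=5 redo_depth=0
After op 8 (delete): buf='dogabconegof' undo_depth=6 redo_depth=0

Answer: yes no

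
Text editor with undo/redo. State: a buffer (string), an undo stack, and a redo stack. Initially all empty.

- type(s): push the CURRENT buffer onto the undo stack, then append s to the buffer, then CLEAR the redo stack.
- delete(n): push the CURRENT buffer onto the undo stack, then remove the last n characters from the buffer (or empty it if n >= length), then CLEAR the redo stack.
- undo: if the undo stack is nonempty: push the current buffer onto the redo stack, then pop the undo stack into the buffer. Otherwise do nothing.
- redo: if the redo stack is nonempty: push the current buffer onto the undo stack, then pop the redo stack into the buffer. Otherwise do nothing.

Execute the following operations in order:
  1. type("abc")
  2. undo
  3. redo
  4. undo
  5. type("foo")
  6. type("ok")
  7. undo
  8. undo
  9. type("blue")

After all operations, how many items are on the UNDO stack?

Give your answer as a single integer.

After op 1 (type): buf='abc' undo_depth=1 redo_depth=0
After op 2 (undo): buf='(empty)' undo_depth=0 redo_depth=1
After op 3 (redo): buf='abc' undo_depth=1 redo_depth=0
After op 4 (undo): buf='(empty)' undo_depth=0 redo_depth=1
After op 5 (type): buf='foo' undo_depth=1 redo_depth=0
After op 6 (type): buf='foook' undo_depth=2 redo_depth=0
After op 7 (undo): buf='foo' undo_depth=1 redo_depth=1
After op 8 (undo): buf='(empty)' undo_depth=0 redo_depth=2
After op 9 (type): buf='blue' undo_depth=1 redo_depth=0

Answer: 1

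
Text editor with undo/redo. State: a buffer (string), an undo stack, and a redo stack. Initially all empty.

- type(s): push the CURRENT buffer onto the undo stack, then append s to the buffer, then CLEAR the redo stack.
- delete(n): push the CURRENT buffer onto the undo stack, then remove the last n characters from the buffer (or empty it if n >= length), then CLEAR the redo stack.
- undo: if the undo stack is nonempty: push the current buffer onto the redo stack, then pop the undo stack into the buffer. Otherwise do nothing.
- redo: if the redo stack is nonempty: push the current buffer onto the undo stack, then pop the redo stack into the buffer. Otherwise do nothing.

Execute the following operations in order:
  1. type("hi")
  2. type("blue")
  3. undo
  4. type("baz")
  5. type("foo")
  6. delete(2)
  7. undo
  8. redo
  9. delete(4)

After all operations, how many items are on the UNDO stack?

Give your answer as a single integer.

After op 1 (type): buf='hi' undo_depth=1 redo_depth=0
After op 2 (type): buf='hiblue' undo_depth=2 redo_depth=0
After op 3 (undo): buf='hi' undo_depth=1 redo_depth=1
After op 4 (type): buf='hibaz' undo_depth=2 redo_depth=0
After op 5 (type): buf='hibazfoo' undo_depth=3 redo_depth=0
After op 6 (delete): buf='hibazf' undo_depth=4 redo_depth=0
After op 7 (undo): buf='hibazfoo' undo_depth=3 redo_depth=1
After op 8 (redo): buf='hibazf' undo_depth=4 redo_depth=0
After op 9 (delete): buf='hi' undo_depth=5 redo_depth=0

Answer: 5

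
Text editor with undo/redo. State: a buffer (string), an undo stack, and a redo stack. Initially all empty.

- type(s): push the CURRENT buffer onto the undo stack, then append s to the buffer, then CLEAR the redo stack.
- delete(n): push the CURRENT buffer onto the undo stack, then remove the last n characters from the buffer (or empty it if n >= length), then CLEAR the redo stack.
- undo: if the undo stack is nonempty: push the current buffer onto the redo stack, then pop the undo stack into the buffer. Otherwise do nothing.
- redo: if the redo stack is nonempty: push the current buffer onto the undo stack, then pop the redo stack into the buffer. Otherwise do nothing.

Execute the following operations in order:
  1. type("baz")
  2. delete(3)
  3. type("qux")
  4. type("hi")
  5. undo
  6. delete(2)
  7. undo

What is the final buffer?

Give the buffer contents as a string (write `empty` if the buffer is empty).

Answer: qux

Derivation:
After op 1 (type): buf='baz' undo_depth=1 redo_depth=0
After op 2 (delete): buf='(empty)' undo_depth=2 redo_depth=0
After op 3 (type): buf='qux' undo_depth=3 redo_depth=0
After op 4 (type): buf='quxhi' undo_depth=4 redo_depth=0
After op 5 (undo): buf='qux' undo_depth=3 redo_depth=1
After op 6 (delete): buf='q' undo_depth=4 redo_depth=0
After op 7 (undo): buf='qux' undo_depth=3 redo_depth=1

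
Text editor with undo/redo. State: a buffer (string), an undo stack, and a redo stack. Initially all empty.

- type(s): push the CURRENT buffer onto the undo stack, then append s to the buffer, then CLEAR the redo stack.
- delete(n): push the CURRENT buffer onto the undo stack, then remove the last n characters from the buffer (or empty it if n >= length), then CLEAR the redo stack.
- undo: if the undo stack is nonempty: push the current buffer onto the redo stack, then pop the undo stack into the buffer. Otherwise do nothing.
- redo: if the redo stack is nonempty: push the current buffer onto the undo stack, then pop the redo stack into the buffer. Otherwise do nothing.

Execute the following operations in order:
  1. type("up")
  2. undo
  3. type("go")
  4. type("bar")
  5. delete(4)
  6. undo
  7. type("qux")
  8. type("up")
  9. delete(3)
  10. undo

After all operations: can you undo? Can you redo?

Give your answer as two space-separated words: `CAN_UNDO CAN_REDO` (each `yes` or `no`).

Answer: yes yes

Derivation:
After op 1 (type): buf='up' undo_depth=1 redo_depth=0
After op 2 (undo): buf='(empty)' undo_depth=0 redo_depth=1
After op 3 (type): buf='go' undo_depth=1 redo_depth=0
After op 4 (type): buf='gobar' undo_depth=2 redo_depth=0
After op 5 (delete): buf='g' undo_depth=3 redo_depth=0
After op 6 (undo): buf='gobar' undo_depth=2 redo_depth=1
After op 7 (type): buf='gobarqux' undo_depth=3 redo_depth=0
After op 8 (type): buf='gobarquxup' undo_depth=4 redo_depth=0
After op 9 (delete): buf='gobarqu' undo_depth=5 redo_depth=0
After op 10 (undo): buf='gobarquxup' undo_depth=4 redo_depth=1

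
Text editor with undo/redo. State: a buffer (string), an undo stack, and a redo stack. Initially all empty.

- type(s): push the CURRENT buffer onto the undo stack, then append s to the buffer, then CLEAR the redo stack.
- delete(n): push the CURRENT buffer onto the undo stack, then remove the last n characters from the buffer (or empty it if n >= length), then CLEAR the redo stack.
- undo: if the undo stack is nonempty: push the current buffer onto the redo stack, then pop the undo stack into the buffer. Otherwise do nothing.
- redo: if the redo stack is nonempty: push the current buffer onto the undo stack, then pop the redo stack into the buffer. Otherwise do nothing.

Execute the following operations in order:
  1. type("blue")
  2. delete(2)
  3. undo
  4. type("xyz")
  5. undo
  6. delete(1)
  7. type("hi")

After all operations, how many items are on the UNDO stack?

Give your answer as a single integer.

After op 1 (type): buf='blue' undo_depth=1 redo_depth=0
After op 2 (delete): buf='bl' undo_depth=2 redo_depth=0
After op 3 (undo): buf='blue' undo_depth=1 redo_depth=1
After op 4 (type): buf='bluexyz' undo_depth=2 redo_depth=0
After op 5 (undo): buf='blue' undo_depth=1 redo_depth=1
After op 6 (delete): buf='blu' undo_depth=2 redo_depth=0
After op 7 (type): buf='bluhi' undo_depth=3 redo_depth=0

Answer: 3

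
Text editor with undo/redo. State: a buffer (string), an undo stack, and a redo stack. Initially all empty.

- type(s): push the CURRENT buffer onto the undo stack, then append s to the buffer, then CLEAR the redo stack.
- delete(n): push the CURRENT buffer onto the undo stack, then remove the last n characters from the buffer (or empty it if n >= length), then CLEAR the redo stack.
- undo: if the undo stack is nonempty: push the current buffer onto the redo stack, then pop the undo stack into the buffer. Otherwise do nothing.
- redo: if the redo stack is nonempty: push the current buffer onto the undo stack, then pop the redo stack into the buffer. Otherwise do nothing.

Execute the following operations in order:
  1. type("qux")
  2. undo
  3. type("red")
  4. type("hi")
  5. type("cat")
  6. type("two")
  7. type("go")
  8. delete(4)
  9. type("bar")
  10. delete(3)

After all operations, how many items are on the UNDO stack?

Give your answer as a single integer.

Answer: 8

Derivation:
After op 1 (type): buf='qux' undo_depth=1 redo_depth=0
After op 2 (undo): buf='(empty)' undo_depth=0 redo_depth=1
After op 3 (type): buf='red' undo_depth=1 redo_depth=0
After op 4 (type): buf='redhi' undo_depth=2 redo_depth=0
After op 5 (type): buf='redhicat' undo_depth=3 redo_depth=0
After op 6 (type): buf='redhicattwo' undo_depth=4 redo_depth=0
After op 7 (type): buf='redhicattwogo' undo_depth=5 redo_depth=0
After op 8 (delete): buf='redhicatt' undo_depth=6 redo_depth=0
After op 9 (type): buf='redhicattbar' undo_depth=7 redo_depth=0
After op 10 (delete): buf='redhicatt' undo_depth=8 redo_depth=0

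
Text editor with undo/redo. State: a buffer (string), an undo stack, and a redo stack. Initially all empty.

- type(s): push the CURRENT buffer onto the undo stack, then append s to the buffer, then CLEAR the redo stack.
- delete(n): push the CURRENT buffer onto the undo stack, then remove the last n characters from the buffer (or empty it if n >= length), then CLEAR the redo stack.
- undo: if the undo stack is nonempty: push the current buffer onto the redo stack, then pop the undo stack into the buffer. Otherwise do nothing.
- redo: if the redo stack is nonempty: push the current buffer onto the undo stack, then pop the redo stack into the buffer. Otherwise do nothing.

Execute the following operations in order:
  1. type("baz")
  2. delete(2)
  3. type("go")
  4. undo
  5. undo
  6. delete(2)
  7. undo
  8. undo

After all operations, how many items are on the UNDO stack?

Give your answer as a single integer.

After op 1 (type): buf='baz' undo_depth=1 redo_depth=0
After op 2 (delete): buf='b' undo_depth=2 redo_depth=0
After op 3 (type): buf='bgo' undo_depth=3 redo_depth=0
After op 4 (undo): buf='b' undo_depth=2 redo_depth=1
After op 5 (undo): buf='baz' undo_depth=1 redo_depth=2
After op 6 (delete): buf='b' undo_depth=2 redo_depth=0
After op 7 (undo): buf='baz' undo_depth=1 redo_depth=1
After op 8 (undo): buf='(empty)' undo_depth=0 redo_depth=2

Answer: 0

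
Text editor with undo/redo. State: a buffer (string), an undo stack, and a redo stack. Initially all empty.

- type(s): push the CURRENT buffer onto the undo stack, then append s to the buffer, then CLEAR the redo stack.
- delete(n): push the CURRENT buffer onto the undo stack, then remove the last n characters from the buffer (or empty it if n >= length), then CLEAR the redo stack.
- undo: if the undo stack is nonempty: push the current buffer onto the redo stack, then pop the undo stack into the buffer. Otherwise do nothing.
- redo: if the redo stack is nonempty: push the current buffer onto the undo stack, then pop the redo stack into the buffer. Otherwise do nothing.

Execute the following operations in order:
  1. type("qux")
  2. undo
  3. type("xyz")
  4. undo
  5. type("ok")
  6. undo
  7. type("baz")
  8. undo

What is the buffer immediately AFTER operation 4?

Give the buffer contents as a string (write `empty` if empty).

Answer: empty

Derivation:
After op 1 (type): buf='qux' undo_depth=1 redo_depth=0
After op 2 (undo): buf='(empty)' undo_depth=0 redo_depth=1
After op 3 (type): buf='xyz' undo_depth=1 redo_depth=0
After op 4 (undo): buf='(empty)' undo_depth=0 redo_depth=1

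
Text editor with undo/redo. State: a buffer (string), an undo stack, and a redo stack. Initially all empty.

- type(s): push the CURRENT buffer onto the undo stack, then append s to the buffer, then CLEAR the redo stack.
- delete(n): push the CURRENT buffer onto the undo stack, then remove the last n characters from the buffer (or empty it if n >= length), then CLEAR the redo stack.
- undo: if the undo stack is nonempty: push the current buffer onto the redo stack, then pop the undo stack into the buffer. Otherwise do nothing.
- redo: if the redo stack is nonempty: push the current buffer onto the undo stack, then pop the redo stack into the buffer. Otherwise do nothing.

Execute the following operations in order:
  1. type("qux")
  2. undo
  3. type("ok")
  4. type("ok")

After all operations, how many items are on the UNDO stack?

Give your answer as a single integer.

After op 1 (type): buf='qux' undo_depth=1 redo_depth=0
After op 2 (undo): buf='(empty)' undo_depth=0 redo_depth=1
After op 3 (type): buf='ok' undo_depth=1 redo_depth=0
After op 4 (type): buf='okok' undo_depth=2 redo_depth=0

Answer: 2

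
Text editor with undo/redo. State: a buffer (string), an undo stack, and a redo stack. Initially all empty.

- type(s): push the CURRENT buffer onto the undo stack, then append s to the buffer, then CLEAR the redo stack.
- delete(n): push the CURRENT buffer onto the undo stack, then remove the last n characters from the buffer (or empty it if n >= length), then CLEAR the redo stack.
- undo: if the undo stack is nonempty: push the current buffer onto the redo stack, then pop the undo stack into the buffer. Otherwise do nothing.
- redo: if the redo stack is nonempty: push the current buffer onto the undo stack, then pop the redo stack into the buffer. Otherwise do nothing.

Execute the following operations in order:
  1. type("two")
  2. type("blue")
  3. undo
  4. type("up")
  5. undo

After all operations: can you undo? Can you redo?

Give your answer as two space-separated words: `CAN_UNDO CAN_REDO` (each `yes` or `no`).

After op 1 (type): buf='two' undo_depth=1 redo_depth=0
After op 2 (type): buf='twoblue' undo_depth=2 redo_depth=0
After op 3 (undo): buf='two' undo_depth=1 redo_depth=1
After op 4 (type): buf='twoup' undo_depth=2 redo_depth=0
After op 5 (undo): buf='two' undo_depth=1 redo_depth=1

Answer: yes yes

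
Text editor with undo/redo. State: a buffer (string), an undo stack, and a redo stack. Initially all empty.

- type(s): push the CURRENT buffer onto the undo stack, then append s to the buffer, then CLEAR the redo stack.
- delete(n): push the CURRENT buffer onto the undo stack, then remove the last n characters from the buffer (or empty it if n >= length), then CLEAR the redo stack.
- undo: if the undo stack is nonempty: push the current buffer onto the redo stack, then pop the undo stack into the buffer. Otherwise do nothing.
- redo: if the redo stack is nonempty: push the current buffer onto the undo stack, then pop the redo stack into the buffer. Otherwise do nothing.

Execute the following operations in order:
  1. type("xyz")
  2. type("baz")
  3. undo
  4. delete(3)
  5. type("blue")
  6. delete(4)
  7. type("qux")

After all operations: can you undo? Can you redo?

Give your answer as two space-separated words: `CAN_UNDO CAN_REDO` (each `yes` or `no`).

Answer: yes no

Derivation:
After op 1 (type): buf='xyz' undo_depth=1 redo_depth=0
After op 2 (type): buf='xyzbaz' undo_depth=2 redo_depth=0
After op 3 (undo): buf='xyz' undo_depth=1 redo_depth=1
After op 4 (delete): buf='(empty)' undo_depth=2 redo_depth=0
After op 5 (type): buf='blue' undo_depth=3 redo_depth=0
After op 6 (delete): buf='(empty)' undo_depth=4 redo_depth=0
After op 7 (type): buf='qux' undo_depth=5 redo_depth=0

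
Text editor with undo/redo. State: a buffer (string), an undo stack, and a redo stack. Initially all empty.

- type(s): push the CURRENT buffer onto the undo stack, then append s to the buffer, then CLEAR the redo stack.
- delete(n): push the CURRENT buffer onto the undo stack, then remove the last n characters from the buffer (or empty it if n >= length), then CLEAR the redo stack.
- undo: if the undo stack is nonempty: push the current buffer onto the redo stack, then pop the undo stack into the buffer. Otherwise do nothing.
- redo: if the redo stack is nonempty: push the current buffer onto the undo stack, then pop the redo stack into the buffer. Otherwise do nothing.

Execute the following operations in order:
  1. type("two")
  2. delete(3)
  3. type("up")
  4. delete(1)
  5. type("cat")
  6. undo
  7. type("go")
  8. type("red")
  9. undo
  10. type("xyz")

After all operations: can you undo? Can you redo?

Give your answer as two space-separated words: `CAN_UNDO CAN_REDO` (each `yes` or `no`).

Answer: yes no

Derivation:
After op 1 (type): buf='two' undo_depth=1 redo_depth=0
After op 2 (delete): buf='(empty)' undo_depth=2 redo_depth=0
After op 3 (type): buf='up' undo_depth=3 redo_depth=0
After op 4 (delete): buf='u' undo_depth=4 redo_depth=0
After op 5 (type): buf='ucat' undo_depth=5 redo_depth=0
After op 6 (undo): buf='u' undo_depth=4 redo_depth=1
After op 7 (type): buf='ugo' undo_depth=5 redo_depth=0
After op 8 (type): buf='ugored' undo_depth=6 redo_depth=0
After op 9 (undo): buf='ugo' undo_depth=5 redo_depth=1
After op 10 (type): buf='ugoxyz' undo_depth=6 redo_depth=0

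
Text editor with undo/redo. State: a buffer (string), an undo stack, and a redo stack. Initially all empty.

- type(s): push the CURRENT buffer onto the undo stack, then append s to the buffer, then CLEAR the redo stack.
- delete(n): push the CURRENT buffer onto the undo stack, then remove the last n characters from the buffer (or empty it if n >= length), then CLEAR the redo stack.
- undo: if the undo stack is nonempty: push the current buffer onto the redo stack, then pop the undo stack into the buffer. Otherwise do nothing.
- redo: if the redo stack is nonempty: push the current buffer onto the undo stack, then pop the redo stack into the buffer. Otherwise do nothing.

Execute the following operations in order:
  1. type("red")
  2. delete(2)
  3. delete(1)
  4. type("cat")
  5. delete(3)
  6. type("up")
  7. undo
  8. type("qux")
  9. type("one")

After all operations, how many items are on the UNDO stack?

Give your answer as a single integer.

Answer: 7

Derivation:
After op 1 (type): buf='red' undo_depth=1 redo_depth=0
After op 2 (delete): buf='r' undo_depth=2 redo_depth=0
After op 3 (delete): buf='(empty)' undo_depth=3 redo_depth=0
After op 4 (type): buf='cat' undo_depth=4 redo_depth=0
After op 5 (delete): buf='(empty)' undo_depth=5 redo_depth=0
After op 6 (type): buf='up' undo_depth=6 redo_depth=0
After op 7 (undo): buf='(empty)' undo_depth=5 redo_depth=1
After op 8 (type): buf='qux' undo_depth=6 redo_depth=0
After op 9 (type): buf='quxone' undo_depth=7 redo_depth=0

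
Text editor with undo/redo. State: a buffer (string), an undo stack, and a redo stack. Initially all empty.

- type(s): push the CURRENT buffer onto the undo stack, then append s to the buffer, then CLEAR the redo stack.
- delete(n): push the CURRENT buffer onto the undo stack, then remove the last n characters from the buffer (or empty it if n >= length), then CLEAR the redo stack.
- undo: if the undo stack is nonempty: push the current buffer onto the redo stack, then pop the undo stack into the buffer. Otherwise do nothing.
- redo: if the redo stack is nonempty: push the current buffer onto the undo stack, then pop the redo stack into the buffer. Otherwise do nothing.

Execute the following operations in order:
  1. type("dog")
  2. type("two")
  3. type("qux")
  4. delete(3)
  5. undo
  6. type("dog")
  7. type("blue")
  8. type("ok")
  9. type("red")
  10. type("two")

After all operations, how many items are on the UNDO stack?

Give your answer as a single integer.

Answer: 8

Derivation:
After op 1 (type): buf='dog' undo_depth=1 redo_depth=0
After op 2 (type): buf='dogtwo' undo_depth=2 redo_depth=0
After op 3 (type): buf='dogtwoqux' undo_depth=3 redo_depth=0
After op 4 (delete): buf='dogtwo' undo_depth=4 redo_depth=0
After op 5 (undo): buf='dogtwoqux' undo_depth=3 redo_depth=1
After op 6 (type): buf='dogtwoquxdog' undo_depth=4 redo_depth=0
After op 7 (type): buf='dogtwoquxdogblue' undo_depth=5 redo_depth=0
After op 8 (type): buf='dogtwoquxdogblueok' undo_depth=6 redo_depth=0
After op 9 (type): buf='dogtwoquxdogblueokred' undo_depth=7 redo_depth=0
After op 10 (type): buf='dogtwoquxdogblueokredtwo' undo_depth=8 redo_depth=0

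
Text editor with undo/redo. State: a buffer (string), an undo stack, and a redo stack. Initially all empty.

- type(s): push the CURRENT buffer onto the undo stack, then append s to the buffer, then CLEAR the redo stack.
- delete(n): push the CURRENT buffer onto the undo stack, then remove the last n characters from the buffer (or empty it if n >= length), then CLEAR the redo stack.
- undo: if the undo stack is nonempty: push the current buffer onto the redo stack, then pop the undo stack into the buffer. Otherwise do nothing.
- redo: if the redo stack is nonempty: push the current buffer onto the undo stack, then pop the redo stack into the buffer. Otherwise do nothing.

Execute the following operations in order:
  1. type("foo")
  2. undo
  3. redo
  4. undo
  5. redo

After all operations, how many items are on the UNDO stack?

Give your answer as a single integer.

After op 1 (type): buf='foo' undo_depth=1 redo_depth=0
After op 2 (undo): buf='(empty)' undo_depth=0 redo_depth=1
After op 3 (redo): buf='foo' undo_depth=1 redo_depth=0
After op 4 (undo): buf='(empty)' undo_depth=0 redo_depth=1
After op 5 (redo): buf='foo' undo_depth=1 redo_depth=0

Answer: 1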